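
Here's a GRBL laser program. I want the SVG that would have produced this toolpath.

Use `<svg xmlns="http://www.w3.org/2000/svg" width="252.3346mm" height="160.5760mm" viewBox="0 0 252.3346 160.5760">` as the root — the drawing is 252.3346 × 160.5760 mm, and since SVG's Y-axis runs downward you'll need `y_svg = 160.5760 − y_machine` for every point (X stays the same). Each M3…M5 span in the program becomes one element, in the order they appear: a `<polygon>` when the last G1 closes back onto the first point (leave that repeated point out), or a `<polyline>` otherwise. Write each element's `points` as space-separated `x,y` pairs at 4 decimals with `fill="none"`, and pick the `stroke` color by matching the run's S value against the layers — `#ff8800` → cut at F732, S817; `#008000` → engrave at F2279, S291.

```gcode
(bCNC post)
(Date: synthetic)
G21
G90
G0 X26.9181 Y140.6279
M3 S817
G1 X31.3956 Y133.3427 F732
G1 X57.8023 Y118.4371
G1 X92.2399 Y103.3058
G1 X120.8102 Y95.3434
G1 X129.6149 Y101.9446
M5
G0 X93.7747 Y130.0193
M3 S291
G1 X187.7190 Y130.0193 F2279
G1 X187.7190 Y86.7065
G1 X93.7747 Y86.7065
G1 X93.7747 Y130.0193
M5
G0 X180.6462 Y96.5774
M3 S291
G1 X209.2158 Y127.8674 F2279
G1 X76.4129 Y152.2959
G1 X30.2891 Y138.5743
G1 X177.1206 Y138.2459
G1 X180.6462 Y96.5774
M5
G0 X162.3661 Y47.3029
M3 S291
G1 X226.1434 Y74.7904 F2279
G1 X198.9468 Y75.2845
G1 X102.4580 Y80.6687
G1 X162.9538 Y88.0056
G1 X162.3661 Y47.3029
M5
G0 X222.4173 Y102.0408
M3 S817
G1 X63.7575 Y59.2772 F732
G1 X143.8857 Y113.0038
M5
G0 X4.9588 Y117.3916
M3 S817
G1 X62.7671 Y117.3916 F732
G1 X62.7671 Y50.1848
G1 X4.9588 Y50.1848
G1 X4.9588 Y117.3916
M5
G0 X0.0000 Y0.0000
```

<svg xmlns="http://www.w3.org/2000/svg" width="252.3346mm" height="160.5760mm" viewBox="0 0 252.3346 160.5760">
  <polyline points="26.9181,19.9481 31.3956,27.2333 57.8023,42.1389 92.2399,57.2702 120.8102,65.2326 129.6149,58.6314" fill="none" stroke="#ff8800"/>
  <polygon points="93.7747,30.5567 187.7190,30.5567 187.7190,73.8695 93.7747,73.8695" fill="none" stroke="#008000"/>
  <polygon points="180.6462,63.9986 209.2158,32.7086 76.4129,8.2801 30.2891,22.0017 177.1206,22.3301" fill="none" stroke="#008000"/>
  <polygon points="162.3661,113.2731 226.1434,85.7856 198.9468,85.2915 102.4580,79.9073 162.9538,72.5704" fill="none" stroke="#008000"/>
  <polyline points="222.4173,58.5352 63.7575,101.2988 143.8857,47.5722" fill="none" stroke="#ff8800"/>
  <polygon points="4.9588,43.1844 62.7671,43.1844 62.7671,110.3912 4.9588,110.3912" fill="none" stroke="#ff8800"/>
</svg>

y_svg = 160.5760 − y_m.

[1] S817→`#ff8800` (cut); open run; points: 26.9181,19.9481 31.3956,27.2333 57.8023,42.1389 92.2399,57.2702 120.8102,65.2326 129.6149,58.6314

[2] S291→`#008000` (engrave); closed run; points: 93.7747,30.5567 187.7190,30.5567 187.7190,73.8695 93.7747,73.8695

[3] S291→`#008000` (engrave); closed run; points: 180.6462,63.9986 209.2158,32.7086 76.4129,8.2801 30.2891,22.0017 177.1206,22.3301

[4] S291→`#008000` (engrave); closed run; points: 162.3661,113.2731 226.1434,85.7856 198.9468,85.2915 102.4580,79.9073 162.9538,72.5704

[5] S817→`#ff8800` (cut); open run; points: 222.4173,58.5352 63.7575,101.2988 143.8857,47.5722

[6] S817→`#ff8800` (cut); closed run; points: 4.9588,43.1844 62.7671,43.1844 62.7671,110.3912 4.9588,110.3912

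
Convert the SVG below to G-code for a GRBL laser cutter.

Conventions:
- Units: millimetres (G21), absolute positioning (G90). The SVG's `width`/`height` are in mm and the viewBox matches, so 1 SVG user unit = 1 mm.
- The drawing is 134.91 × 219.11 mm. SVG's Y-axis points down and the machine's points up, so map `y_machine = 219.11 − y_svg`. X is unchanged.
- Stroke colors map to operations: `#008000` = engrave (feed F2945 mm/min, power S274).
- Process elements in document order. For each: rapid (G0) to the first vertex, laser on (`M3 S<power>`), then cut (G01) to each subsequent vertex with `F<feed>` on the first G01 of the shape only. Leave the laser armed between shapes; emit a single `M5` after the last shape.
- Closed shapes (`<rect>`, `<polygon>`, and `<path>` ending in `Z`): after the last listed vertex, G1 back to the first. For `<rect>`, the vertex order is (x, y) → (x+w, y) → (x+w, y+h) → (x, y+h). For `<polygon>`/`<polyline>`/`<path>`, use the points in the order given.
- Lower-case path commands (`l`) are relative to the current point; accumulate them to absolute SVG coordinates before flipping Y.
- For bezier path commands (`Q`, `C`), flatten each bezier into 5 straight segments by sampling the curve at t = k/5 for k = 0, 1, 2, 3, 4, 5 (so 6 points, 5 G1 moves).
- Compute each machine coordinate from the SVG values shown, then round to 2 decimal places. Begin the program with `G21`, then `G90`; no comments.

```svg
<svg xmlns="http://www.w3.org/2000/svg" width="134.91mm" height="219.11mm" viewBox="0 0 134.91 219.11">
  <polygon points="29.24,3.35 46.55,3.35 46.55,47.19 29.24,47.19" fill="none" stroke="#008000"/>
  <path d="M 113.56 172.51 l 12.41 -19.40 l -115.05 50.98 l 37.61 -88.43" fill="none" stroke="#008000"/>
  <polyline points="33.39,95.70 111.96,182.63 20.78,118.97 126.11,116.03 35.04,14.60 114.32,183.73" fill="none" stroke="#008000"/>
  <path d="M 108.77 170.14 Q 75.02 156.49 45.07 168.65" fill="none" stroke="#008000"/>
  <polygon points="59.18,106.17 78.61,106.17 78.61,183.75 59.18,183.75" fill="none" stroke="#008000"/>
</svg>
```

Since the viewBox matches the mm dimensions, user units are millimetres directly. The only transform is the Y-flip y_m = 219.11 − y_svg.

Shape 1 is a rectangle drawn with `<polygon>`. Its stroke #008000 means engrave at S274, F2945. After flipping Y the toolpath is (29.24,215.76) → (46.55,215.76) → (46.55,171.92) → (29.24,171.92) → (29.24,215.76), returning to the start.

Shape 2 is a open polyline drawn with `<path>`. Its stroke #008000 means engrave at S274, F2945. After flipping Y the toolpath is (113.56,46.60) → (125.97,66.00) → (10.92,15.02) → (48.53,103.45).

Shape 3 is a open polyline drawn with `<polyline>`. Its stroke #008000 means engrave at S274, F2945. After flipping Y the toolpath is (33.39,123.41) → (111.96,36.48) → (20.78,100.14) → (126.11,103.08) → (35.04,204.51) → (114.32,35.38).

Shape 4 is a quadratic bezier drawn with `<path>`. Its stroke #008000 means engrave at S274, F2945. After flipping Y the toolpath is (108.77,48.97) → (95.42,53.40) → (82.38,55.76) → (69.64,56.06) → (57.20,54.29) → (45.07,50.46).

Shape 5 is a rectangle drawn with `<polygon>`. Its stroke #008000 means engrave at S274, F2945. After flipping Y the toolpath is (59.18,112.94) → (78.61,112.94) → (78.61,35.36) → (59.18,35.36) → (59.18,112.94), returning to the start.

G21
G90
G0 X29.24 Y215.76
M3 S274
G01 X46.55 Y215.76 F2945
G01 X46.55 Y171.92
G01 X29.24 Y171.92
G01 X29.24 Y215.76
G0 X113.56 Y46.60
M3 S274
G01 X125.97 Y66.00 F2945
G01 X10.92 Y15.02
G01 X48.53 Y103.45
G0 X33.39 Y123.41
M3 S274
G01 X111.96 Y36.48 F2945
G01 X20.78 Y100.14
G01 X126.11 Y103.08
G01 X35.04 Y204.51
G01 X114.32 Y35.38
G0 X108.77 Y48.97
M3 S274
G01 X95.42 Y53.40 F2945
G01 X82.38 Y55.76
G01 X69.64 Y56.06
G01 X57.20 Y54.29
G01 X45.07 Y50.46
G0 X59.18 Y112.94
M3 S274
G01 X78.61 Y112.94 F2945
G01 X78.61 Y35.36
G01 X59.18 Y35.36
G01 X59.18 Y112.94
M5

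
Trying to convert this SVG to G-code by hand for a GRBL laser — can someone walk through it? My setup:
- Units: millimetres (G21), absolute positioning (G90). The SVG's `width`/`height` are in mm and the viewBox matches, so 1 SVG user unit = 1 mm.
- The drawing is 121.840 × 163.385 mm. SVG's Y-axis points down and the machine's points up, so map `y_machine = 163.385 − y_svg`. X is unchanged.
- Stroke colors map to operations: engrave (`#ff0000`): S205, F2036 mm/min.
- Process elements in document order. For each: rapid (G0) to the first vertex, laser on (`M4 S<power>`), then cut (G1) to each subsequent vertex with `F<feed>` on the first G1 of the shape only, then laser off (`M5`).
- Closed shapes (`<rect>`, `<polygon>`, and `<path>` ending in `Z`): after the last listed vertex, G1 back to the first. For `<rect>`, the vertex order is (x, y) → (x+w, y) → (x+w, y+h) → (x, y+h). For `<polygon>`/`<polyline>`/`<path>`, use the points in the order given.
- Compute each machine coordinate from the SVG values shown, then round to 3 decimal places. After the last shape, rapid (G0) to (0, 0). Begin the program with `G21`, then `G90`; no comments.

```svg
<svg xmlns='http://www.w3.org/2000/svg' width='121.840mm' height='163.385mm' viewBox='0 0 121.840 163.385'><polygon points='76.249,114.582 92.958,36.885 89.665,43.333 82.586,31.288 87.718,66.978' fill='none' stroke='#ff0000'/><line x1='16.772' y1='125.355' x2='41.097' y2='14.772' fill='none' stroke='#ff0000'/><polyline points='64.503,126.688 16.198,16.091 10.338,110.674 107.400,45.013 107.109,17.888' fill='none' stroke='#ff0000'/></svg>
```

1 u = 1 mm; y_m = 163.385 − y.

[1] `<polygon>` closed polygon, #ff0000→engrave S205 F2036: (76.249,48.803) → (92.958,126.500) → (89.665,120.052) → (82.586,132.097) → (87.718,96.407) → (76.249,48.803) (closed)

[2] `<line>` line segment, #ff0000→engrave S205 F2036: (16.772,38.030) → (41.097,148.613)

[3] `<polyline>` open polyline, #ff0000→engrave S205 F2036: (64.503,36.697) → (16.198,147.294) → (10.338,52.711) → (107.400,118.372) → (107.109,145.497)

G21
G90
G0 X76.249 Y48.803
M4 S205
G1 X92.958 Y126.500 F2036
G1 X89.665 Y120.052
G1 X82.586 Y132.097
G1 X87.718 Y96.407
G1 X76.249 Y48.803
M5
G0 X16.772 Y38.030
M4 S205
G1 X41.097 Y148.613 F2036
M5
G0 X64.503 Y36.697
M4 S205
G1 X16.198 Y147.294 F2036
G1 X10.338 Y52.711
G1 X107.400 Y118.372
G1 X107.109 Y145.497
M5
G0 X0.000 Y0.000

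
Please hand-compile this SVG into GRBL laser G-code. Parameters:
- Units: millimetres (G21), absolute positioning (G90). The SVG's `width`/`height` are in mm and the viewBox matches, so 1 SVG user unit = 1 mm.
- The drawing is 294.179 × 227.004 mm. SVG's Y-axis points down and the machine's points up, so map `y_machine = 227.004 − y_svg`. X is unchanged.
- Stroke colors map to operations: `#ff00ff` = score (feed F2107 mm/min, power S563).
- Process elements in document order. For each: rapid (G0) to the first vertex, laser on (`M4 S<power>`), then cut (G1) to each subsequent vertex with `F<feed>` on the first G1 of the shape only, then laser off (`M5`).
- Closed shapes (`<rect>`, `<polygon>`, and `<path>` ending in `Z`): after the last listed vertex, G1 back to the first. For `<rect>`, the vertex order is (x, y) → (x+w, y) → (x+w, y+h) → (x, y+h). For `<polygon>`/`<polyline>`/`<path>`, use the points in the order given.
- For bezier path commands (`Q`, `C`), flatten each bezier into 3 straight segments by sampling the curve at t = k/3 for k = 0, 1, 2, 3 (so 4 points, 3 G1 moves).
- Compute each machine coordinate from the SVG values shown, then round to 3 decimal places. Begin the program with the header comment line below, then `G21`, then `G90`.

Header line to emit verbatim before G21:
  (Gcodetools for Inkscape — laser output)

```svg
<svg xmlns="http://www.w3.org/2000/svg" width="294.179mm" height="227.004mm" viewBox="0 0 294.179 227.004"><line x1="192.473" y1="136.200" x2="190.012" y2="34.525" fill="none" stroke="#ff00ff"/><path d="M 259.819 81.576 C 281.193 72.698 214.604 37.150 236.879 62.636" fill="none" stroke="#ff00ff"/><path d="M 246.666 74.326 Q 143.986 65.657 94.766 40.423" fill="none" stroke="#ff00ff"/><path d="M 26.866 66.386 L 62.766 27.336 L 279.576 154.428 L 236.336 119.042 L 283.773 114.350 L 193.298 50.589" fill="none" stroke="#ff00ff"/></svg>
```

(Gcodetools for Inkscape — laser output)
G21
G90
G0 X192.473 Y90.804
M4 S563
G1 X190.012 Y192.479 F2107
M5
G0 X259.819 Y145.428
M4 S563
G1 X258.421 Y159.948 F2107
G1 X237.676 Y172.758
G1 X236.879 Y164.368
M5
G0 X246.666 Y152.678
M4 S563
G1 X184.153 Y160.298 F2107
G1 X133.519 Y171.599
G1 X94.766 Y186.581
M5
G0 X26.866 Y160.618
M4 S563
G1 X62.766 Y199.668 F2107
G1 X279.576 Y72.576
G1 X236.336 Y107.962
G1 X283.773 Y112.654
G1 X193.298 Y176.415
M5

1 u = 1 mm; y_m = 227.004 − y.

[1] `<line>` line segment, #ff00ff→score S563 F2107: (192.473,90.804) → (190.012,192.479)

[2] `<path>` cubic bezier, #ff00ff→score S563 F2107: (259.819,145.428) → (258.421,159.948) → (237.676,172.758) → (236.879,164.368)

[3] `<path>` quadratic bezier, #ff00ff→score S563 F2107: (246.666,152.678) → (184.153,160.298) → (133.519,171.599) → (94.766,186.581)

[4] `<path>` open polyline, #ff00ff→score S563 F2107: (26.866,160.618) → (62.766,199.668) → (279.576,72.576) → (236.336,107.962) → (283.773,112.654) → (193.298,176.415)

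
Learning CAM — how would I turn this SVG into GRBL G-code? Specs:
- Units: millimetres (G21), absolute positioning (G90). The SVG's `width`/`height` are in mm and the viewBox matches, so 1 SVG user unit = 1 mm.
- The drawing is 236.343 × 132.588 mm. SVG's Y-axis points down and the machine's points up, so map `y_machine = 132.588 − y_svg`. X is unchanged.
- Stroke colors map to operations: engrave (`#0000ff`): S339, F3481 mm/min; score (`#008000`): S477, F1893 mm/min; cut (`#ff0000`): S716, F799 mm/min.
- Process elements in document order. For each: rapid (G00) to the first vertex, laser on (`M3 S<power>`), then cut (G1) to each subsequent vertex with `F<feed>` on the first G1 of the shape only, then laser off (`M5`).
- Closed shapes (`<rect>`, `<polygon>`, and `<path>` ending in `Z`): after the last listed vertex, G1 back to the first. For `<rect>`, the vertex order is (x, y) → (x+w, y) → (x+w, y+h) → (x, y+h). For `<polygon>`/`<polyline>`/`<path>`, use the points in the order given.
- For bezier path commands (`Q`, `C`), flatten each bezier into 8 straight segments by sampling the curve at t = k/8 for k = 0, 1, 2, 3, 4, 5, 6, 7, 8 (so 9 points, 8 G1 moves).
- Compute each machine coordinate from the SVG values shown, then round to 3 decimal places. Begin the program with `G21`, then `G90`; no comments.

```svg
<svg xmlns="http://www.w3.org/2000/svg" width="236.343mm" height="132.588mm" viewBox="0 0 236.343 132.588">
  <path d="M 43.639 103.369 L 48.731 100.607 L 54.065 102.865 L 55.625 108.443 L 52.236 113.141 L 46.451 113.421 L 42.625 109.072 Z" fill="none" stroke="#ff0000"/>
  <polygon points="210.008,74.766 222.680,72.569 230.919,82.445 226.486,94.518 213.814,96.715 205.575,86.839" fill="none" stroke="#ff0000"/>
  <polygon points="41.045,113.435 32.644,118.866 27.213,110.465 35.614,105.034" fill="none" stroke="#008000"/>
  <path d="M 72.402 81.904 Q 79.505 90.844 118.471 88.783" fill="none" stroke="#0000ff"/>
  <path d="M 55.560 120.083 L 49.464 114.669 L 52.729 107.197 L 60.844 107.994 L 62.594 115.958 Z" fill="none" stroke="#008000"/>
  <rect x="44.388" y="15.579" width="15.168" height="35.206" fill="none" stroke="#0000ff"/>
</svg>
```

viewBox `0 0 236.343 132.588` with mm width/height → 1 unit = 1 mm. Flip: y_m = 132.588 − y_svg.

**Shape 1** — `<path>` regular polygon, stroke `#ff0000` → cut (S716, F799). Machine vertices: (43.639,29.219) → (48.731,31.981) → (54.065,29.723) → (55.625,24.145) → (52.236,19.447) → (46.451,19.167) → (42.625,23.516) → (43.639,29.219). Closed: final G1 returns to the first vertex.

**Shape 2** — `<polygon>` regular polygon, stroke `#ff0000` → cut (S716, F799). Machine vertices: (210.008,57.822) → (222.680,60.019) → (230.919,50.143) → (226.486,38.070) → (213.814,35.873) → (205.575,45.749) → (210.008,57.822). Closed: final G1 returns to the first vertex.

**Shape 3** — `<polygon>` regular polygon, stroke `#008000` → score (S477, F1893). Machine vertices: (41.045,19.153) → (32.644,13.722) → (27.213,22.123) → (35.614,27.554) → (41.045,19.153). Closed: final G1 returns to the first vertex.

**Shape 4** — `<path>` quadratic bezier, stroke `#0000ff` → engrave (S339, F3481). Control points (SVG): P0=(72.402,81.904), P1=(79.505,90.844), P2=(118.471,88.783); sampled at t=k/8. Machine vertices: (72.402,50.684) → (74.676,48.621) → (77.945,46.902) → (82.210,45.526) → (87.471,44.494) → (93.727,43.806) → (100.979,43.462) → (109.227,43.462) → (118.471,43.805). Open path.

**Shape 5** — `<path>` regular polygon, stroke `#008000` → score (S477, F1893). Machine vertices: (55.560,12.505) → (49.464,17.919) → (52.729,25.391) → (60.844,24.594) → (62.594,16.630) → (55.560,12.505). Closed: final G1 returns to the first vertex.

**Shape 6** — `<rect>` rectangle, stroke `#0000ff` → engrave (S339, F3481). Machine vertices: (44.388,117.009) → (59.556,117.009) → (59.556,81.803) → (44.388,81.803) → (44.388,117.009). Closed: final G1 returns to the first vertex.

G21
G90
G00 X43.639 Y29.219
M3 S716
G1 X48.731 Y31.981 F799
G1 X54.065 Y29.723
G1 X55.625 Y24.145
G1 X52.236 Y19.447
G1 X46.451 Y19.167
G1 X42.625 Y23.516
G1 X43.639 Y29.219
M5
G00 X210.008 Y57.822
M3 S716
G1 X222.680 Y60.019 F799
G1 X230.919 Y50.143
G1 X226.486 Y38.070
G1 X213.814 Y35.873
G1 X205.575 Y45.749
G1 X210.008 Y57.822
M5
G00 X41.045 Y19.153
M3 S477
G1 X32.644 Y13.722 F1893
G1 X27.213 Y22.123
G1 X35.614 Y27.554
G1 X41.045 Y19.153
M5
G00 X72.402 Y50.684
M3 S339
G1 X74.676 Y48.621 F3481
G1 X77.945 Y46.902
G1 X82.210 Y45.526
G1 X87.471 Y44.494
G1 X93.727 Y43.806
G1 X100.979 Y43.462
G1 X109.227 Y43.462
G1 X118.471 Y43.805
M5
G00 X55.560 Y12.505
M3 S477
G1 X49.464 Y17.919 F1893
G1 X52.729 Y25.391
G1 X60.844 Y24.594
G1 X62.594 Y16.630
G1 X55.560 Y12.505
M5
G00 X44.388 Y117.009
M3 S339
G1 X59.556 Y117.009 F3481
G1 X59.556 Y81.803
G1 X44.388 Y81.803
G1 X44.388 Y117.009
M5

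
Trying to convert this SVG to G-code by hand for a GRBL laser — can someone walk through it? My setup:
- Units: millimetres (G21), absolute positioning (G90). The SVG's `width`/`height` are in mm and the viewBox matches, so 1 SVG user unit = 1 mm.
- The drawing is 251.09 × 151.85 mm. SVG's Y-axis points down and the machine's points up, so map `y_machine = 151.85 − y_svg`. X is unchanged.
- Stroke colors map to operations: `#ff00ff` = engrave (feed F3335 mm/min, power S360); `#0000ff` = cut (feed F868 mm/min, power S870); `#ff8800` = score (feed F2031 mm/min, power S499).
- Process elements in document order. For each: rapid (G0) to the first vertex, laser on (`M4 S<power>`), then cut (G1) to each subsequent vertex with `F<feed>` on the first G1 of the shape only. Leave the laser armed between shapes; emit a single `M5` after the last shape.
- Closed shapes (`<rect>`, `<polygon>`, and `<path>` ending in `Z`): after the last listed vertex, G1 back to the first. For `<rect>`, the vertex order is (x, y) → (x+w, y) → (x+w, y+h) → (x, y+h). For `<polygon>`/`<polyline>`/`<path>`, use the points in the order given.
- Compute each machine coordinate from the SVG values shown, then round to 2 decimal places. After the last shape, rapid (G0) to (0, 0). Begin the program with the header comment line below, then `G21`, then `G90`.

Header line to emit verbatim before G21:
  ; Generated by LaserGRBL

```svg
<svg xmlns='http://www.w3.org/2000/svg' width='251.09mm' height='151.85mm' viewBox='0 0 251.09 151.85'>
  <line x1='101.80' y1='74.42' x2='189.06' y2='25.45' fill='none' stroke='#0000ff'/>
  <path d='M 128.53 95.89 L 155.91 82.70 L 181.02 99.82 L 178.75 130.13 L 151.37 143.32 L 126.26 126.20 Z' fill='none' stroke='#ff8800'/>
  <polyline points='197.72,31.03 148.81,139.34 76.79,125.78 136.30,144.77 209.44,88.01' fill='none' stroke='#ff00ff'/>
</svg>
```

; Generated by LaserGRBL
G21
G90
G0 X101.80 Y77.43
M4 S870
G1 X189.06 Y126.40 F868
G0 X128.53 Y55.96
M4 S499
G1 X155.91 Y69.15 F2031
G1 X181.02 Y52.03
G1 X178.75 Y21.72
G1 X151.37 Y8.53
G1 X126.26 Y25.65
G1 X128.53 Y55.96
G0 X197.72 Y120.82
M4 S360
G1 X148.81 Y12.51 F3335
G1 X76.79 Y26.07
G1 X136.30 Y7.08
G1 X209.44 Y63.84
M5
G0 X0.00 Y0.00

1 u = 1 mm; y_m = 151.85 − y.

[1] `<line>` line segment, #0000ff→cut S870 F868: (101.80,77.43) → (189.06,126.40)

[2] `<path>` regular polygon, #ff8800→score S499 F2031: (128.53,55.96) → (155.91,69.15) → (181.02,52.03) → (178.75,21.72) → (151.37,8.53) → (126.26,25.65) → (128.53,55.96) (closed)

[3] `<polyline>` open polyline, #ff00ff→engrave S360 F3335: (197.72,120.82) → (148.81,12.51) → (76.79,26.07) → (136.30,7.08) → (209.44,63.84)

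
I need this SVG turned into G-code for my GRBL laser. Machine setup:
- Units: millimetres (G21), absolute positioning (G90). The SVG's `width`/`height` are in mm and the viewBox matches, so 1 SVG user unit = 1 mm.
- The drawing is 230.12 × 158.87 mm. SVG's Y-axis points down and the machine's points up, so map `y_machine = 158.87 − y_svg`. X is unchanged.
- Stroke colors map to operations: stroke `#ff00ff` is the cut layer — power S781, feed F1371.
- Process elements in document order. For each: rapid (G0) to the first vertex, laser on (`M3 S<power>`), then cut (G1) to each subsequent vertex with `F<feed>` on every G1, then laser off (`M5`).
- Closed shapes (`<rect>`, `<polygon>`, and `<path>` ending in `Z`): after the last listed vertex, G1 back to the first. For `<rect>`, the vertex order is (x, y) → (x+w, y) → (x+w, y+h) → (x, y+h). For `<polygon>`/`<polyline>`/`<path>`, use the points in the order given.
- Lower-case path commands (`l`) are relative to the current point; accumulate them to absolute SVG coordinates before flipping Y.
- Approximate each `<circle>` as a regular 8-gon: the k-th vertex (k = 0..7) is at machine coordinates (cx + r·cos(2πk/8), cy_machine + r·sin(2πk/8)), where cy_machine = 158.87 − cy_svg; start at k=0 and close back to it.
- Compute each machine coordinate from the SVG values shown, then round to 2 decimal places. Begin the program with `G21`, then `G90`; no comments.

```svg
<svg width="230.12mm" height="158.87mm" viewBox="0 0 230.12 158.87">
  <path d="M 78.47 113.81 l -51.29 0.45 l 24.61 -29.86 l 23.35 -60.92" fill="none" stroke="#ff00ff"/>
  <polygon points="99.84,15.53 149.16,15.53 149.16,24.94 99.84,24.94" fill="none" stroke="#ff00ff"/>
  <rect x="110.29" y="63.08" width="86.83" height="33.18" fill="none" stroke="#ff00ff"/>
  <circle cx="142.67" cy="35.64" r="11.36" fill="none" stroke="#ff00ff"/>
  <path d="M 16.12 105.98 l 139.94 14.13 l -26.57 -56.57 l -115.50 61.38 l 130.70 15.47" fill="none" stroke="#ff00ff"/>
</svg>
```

Since the viewBox matches the mm dimensions, user units are millimetres directly. The only transform is the Y-flip y_m = 158.87 − y_svg.

Shape 1 is a open polyline drawn with `<path>`. Its stroke #ff00ff means cut at S781, F1371. After flipping Y the toolpath is (78.47,45.06) → (27.18,44.61) → (51.79,74.47) → (75.14,135.39).

Shape 2 is a rectangle drawn with `<polygon>`. Its stroke #ff00ff means cut at S781, F1371. After flipping Y the toolpath is (99.84,143.34) → (149.16,143.34) → (149.16,133.93) → (99.84,133.93) → (99.84,143.34), returning to the start.

Shape 3 is a rectangle drawn with `<rect>`. Its stroke #ff00ff means cut at S781, F1371. After flipping Y the toolpath is (110.29,95.79) → (197.12,95.79) → (197.12,62.61) → (110.29,62.61) → (110.29,95.79), returning to the start.

Shape 4 is a circle drawn with `<circle>`. Its stroke #ff00ff means cut at S781, F1371. After flipping Y the toolpath is (154.03,123.23) → (150.70,131.26) → (142.67,134.59) → (134.64,131.26) → (131.31,123.23) → (134.64,115.20) → (142.67,111.87) → (150.70,115.20) → (154.03,123.23), returning to the start.

Shape 5 is a open polyline drawn with `<path>`. Its stroke #ff00ff means cut at S781, F1371. After flipping Y the toolpath is (16.12,52.89) → (156.06,38.76) → (129.49,95.33) → (13.99,33.95) → (144.69,18.48).

G21
G90
G0 X78.47 Y45.06
M3 S781
G1 X27.18 Y44.61 F1371
G1 X51.79 Y74.47 F1371
G1 X75.14 Y135.39 F1371
M5
G0 X99.84 Y143.34
M3 S781
G1 X149.16 Y143.34 F1371
G1 X149.16 Y133.93 F1371
G1 X99.84 Y133.93 F1371
G1 X99.84 Y143.34 F1371
M5
G0 X110.29 Y95.79
M3 S781
G1 X197.12 Y95.79 F1371
G1 X197.12 Y62.61 F1371
G1 X110.29 Y62.61 F1371
G1 X110.29 Y95.79 F1371
M5
G0 X154.03 Y123.23
M3 S781
G1 X150.70 Y131.26 F1371
G1 X142.67 Y134.59 F1371
G1 X134.64 Y131.26 F1371
G1 X131.31 Y123.23 F1371
G1 X134.64 Y115.20 F1371
G1 X142.67 Y111.87 F1371
G1 X150.70 Y115.20 F1371
G1 X154.03 Y123.23 F1371
M5
G0 X16.12 Y52.89
M3 S781
G1 X156.06 Y38.76 F1371
G1 X129.49 Y95.33 F1371
G1 X13.99 Y33.95 F1371
G1 X144.69 Y18.48 F1371
M5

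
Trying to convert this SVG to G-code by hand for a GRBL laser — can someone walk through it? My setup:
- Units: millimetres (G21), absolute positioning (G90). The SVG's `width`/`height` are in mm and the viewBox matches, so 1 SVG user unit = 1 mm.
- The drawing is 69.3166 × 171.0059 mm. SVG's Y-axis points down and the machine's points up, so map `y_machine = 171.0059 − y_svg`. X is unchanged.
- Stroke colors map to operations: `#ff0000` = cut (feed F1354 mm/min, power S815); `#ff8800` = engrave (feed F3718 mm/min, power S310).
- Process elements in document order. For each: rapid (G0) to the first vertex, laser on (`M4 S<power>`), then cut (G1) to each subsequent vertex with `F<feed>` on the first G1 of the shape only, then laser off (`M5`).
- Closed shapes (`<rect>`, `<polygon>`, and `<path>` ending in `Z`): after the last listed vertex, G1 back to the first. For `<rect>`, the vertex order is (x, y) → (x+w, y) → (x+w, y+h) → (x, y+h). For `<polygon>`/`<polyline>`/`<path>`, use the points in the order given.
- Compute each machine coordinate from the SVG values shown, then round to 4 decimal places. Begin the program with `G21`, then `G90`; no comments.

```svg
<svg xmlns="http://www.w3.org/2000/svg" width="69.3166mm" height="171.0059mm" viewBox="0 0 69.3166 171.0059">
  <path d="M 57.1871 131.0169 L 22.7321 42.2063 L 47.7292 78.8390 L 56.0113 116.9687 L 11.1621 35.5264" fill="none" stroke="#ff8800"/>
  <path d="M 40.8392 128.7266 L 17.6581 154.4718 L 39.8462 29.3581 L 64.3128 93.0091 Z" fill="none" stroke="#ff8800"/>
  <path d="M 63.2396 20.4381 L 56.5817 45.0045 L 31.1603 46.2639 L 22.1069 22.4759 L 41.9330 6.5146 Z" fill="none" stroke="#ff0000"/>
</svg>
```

G21
G90
G0 X57.1871 Y39.9890
M4 S310
G1 X22.7321 Y128.7996 F3718
G1 X47.7292 Y92.1669
G1 X56.0113 Y54.0372
G1 X11.1621 Y135.4795
M5
G0 X40.8392 Y42.2793
M4 S310
G1 X17.6581 Y16.5341 F3718
G1 X39.8462 Y141.6478
G1 X64.3128 Y77.9968
G1 X40.8392 Y42.2793
M5
G0 X63.2396 Y150.5678
M4 S815
G1 X56.5817 Y126.0014 F1354
G1 X31.1603 Y124.7420
G1 X22.1069 Y148.5300
G1 X41.9330 Y164.4913
G1 X63.2396 Y150.5678
M5

Since the viewBox matches the mm dimensions, user units are millimetres directly. The only transform is the Y-flip y_m = 171.0059 − y_svg.

Shape 1 is a open polyline drawn with `<path>`. Its stroke #ff8800 means engrave at S310, F3718. After flipping Y the toolpath is (57.1871,39.9890) → (22.7321,128.7996) → (47.7292,92.1669) → (56.0113,54.0372) → (11.1621,135.4795).

Shape 2 is a closed polygon drawn with `<path>`. Its stroke #ff8800 means engrave at S310, F3718. After flipping Y the toolpath is (40.8392,42.2793) → (17.6581,16.5341) → (39.8462,141.6478) → (64.3128,77.9968) → (40.8392,42.2793), returning to the start.

Shape 3 is a regular polygon drawn with `<path>`. Its stroke #ff0000 means cut at S815, F1354. After flipping Y the toolpath is (63.2396,150.5678) → (56.5817,126.0014) → (31.1603,124.7420) → (22.1069,148.5300) → (41.9330,164.4913) → (63.2396,150.5678), returning to the start.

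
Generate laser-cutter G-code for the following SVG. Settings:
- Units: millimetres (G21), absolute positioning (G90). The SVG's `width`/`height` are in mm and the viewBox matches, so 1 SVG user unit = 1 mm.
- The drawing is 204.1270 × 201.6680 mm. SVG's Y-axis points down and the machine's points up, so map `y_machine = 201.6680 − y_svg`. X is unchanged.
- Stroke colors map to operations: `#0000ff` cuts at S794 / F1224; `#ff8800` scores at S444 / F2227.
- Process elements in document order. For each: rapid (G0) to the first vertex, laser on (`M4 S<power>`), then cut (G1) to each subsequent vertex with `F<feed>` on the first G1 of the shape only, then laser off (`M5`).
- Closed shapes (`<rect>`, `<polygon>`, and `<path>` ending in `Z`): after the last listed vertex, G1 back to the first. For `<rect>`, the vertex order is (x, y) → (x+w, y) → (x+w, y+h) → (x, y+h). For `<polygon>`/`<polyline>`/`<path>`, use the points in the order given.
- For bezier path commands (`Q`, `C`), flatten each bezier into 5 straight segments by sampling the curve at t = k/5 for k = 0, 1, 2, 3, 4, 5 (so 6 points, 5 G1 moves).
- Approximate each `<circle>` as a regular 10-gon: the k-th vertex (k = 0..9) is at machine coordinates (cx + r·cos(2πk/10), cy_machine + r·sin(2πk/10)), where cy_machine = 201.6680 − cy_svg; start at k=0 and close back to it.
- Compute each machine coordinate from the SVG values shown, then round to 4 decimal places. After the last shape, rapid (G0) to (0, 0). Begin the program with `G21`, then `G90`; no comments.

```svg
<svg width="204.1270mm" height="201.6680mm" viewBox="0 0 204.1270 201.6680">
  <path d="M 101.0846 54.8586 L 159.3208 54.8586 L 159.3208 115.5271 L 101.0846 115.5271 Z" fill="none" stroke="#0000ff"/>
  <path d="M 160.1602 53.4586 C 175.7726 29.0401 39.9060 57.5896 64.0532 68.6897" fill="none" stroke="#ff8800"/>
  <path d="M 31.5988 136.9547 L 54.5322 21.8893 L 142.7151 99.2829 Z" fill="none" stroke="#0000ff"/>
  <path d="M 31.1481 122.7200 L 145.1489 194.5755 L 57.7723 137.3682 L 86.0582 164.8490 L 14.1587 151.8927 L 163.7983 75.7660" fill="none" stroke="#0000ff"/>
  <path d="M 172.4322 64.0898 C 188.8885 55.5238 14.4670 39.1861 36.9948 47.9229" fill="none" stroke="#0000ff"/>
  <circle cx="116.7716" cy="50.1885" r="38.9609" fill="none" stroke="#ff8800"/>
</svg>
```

G21
G90
G0 X101.0846 Y146.8094
M4 S794
G1 X159.3208 Y146.8094 F1224
G1 X159.3208 Y86.1409
G1 X101.0846 Y86.1409
G1 X101.0846 Y146.8094
M5
G0 X160.1602 Y148.2094
M4 S444
G1 X153.8421 Y157.0677 F2227
G1 X126.1207 Y156.5937
G1 X91.9476 Y150.1674
G1 X66.2746 Y141.1689
G1 X64.0532 Y132.9783
M5
G0 X31.5988 Y64.7133
M4 S794
G1 X54.5322 Y179.7787 F1224
G1 X142.7151 Y102.3851
G1 X31.5988 Y64.7133
M5
G0 X31.1481 Y78.9480
M4 S794
G1 X145.1489 Y7.0925 F1224
G1 X57.7723 Y64.2998
G1 X86.0582 Y36.8190
G1 X14.1587 Y49.7753
G1 X163.7983 Y125.9020
M5
G0 X172.4322 Y137.5782
M4 S794
G1 X162.5033 Y143.3876 F1224
G1 X125.3794 Y149.4857
G1 X79.6762 Y154.2957
G1 X44.0094 Y156.2410
G1 X36.9948 Y153.7451
M5
G0 X155.7325 Y151.4795
M4 S444
G1 X148.2916 Y174.3801 F2227
G1 X128.8112 Y188.5335
G1 X104.7320 Y188.5335
G1 X85.2516 Y174.3801
G1 X77.8107 Y151.4795
G1 X85.2516 Y128.5789
G1 X104.7320 Y114.4255
G1 X128.8112 Y114.4255
G1 X148.2916 Y128.5789
G1 X155.7325 Y151.4795
M5
G0 X0.0000 Y0.0000

Since the viewBox matches the mm dimensions, user units are millimetres directly. The only transform is the Y-flip y_m = 201.6680 − y_svg.

Shape 1 is a rectangle drawn with `<path>`. Its stroke #0000ff means cut at S794, F1224. After flipping Y the toolpath is (101.0846,146.8094) → (159.3208,146.8094) → (159.3208,86.1409) → (101.0846,86.1409) → (101.0846,146.8094), returning to the start.

Shape 2 is a cubic bezier drawn with `<path>`. Its stroke #ff8800 means score at S444, F2227. After flipping Y the toolpath is (160.1602,148.2094) → (153.8421,157.0677) → (126.1207,156.5937) → (91.9476,150.1674) → (66.2746,141.1689) → (64.0532,132.9783).

Shape 3 is a regular polygon drawn with `<path>`. Its stroke #0000ff means cut at S794, F1224. After flipping Y the toolpath is (31.5988,64.7133) → (54.5322,179.7787) → (142.7151,102.3851) → (31.5988,64.7133), returning to the start.

Shape 4 is a open polyline drawn with `<path>`. Its stroke #0000ff means cut at S794, F1224. After flipping Y the toolpath is (31.1481,78.9480) → (145.1489,7.0925) → (57.7723,64.2998) → (86.0582,36.8190) → (14.1587,49.7753) → (163.7983,125.9020).

Shape 5 is a cubic bezier drawn with `<path>`. Its stroke #0000ff means cut at S794, F1224. After flipping Y the toolpath is (172.4322,137.5782) → (162.5033,143.3876) → (125.3794,149.4857) → (79.6762,154.2957) → (44.0094,156.2410) → (36.9948,153.7451).

Shape 6 is a circle drawn with `<circle>`. Its stroke #ff8800 means score at S444, F2227. After flipping Y the toolpath is (155.7325,151.4795) → (148.2916,174.3801) → (128.8112,188.5335) → (104.7320,188.5335) → (85.2516,174.3801) → (77.8107,151.4795) → (85.2516,128.5789) → (104.7320,114.4255) → (128.8112,114.4255) → (148.2916,128.5789) → (155.7325,151.4795), returning to the start.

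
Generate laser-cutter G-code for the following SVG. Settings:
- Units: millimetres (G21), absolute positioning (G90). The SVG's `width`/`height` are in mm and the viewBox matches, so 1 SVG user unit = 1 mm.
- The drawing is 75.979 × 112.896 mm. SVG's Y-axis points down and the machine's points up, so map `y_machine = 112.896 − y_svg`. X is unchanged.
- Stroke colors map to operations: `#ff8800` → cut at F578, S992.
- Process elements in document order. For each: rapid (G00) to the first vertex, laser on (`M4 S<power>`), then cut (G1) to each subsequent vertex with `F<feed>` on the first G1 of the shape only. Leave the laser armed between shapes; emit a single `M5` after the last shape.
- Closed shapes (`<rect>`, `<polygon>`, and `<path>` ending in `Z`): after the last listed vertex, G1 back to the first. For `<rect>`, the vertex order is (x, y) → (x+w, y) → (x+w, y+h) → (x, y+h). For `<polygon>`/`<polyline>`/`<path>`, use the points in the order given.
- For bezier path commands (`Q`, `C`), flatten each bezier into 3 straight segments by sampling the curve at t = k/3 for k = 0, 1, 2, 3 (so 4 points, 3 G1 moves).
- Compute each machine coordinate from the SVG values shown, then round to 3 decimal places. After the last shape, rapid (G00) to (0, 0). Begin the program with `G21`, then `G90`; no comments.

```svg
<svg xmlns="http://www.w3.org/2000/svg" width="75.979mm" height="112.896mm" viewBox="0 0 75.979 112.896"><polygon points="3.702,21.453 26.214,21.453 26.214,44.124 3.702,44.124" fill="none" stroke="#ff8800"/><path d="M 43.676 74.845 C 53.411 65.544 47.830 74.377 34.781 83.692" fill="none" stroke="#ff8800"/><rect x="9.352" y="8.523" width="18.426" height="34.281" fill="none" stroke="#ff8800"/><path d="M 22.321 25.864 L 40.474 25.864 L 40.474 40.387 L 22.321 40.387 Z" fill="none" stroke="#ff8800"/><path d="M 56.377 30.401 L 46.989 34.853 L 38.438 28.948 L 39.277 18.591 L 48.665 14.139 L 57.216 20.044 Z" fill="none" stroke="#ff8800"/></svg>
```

G21
G90
G00 X3.702 Y91.443
M4 S992
G1 X26.214 Y91.443 F578
G1 X26.214 Y68.772
G1 X3.702 Y68.772
G1 X3.702 Y91.443
G00 X43.676 Y38.051
M4 S992
G1 X48.596 Y41.961 F578
G1 X45.050 Y37.705
G1 X34.781 Y29.204
G00 X9.352 Y104.373
M4 S992
G1 X27.778 Y104.373 F578
G1 X27.778 Y70.092
G1 X9.352 Y70.092
G1 X9.352 Y104.373
G00 X22.321 Y87.032
M4 S992
G1 X40.474 Y87.032 F578
G1 X40.474 Y72.509
G1 X22.321 Y72.509
G1 X22.321 Y87.032
G00 X56.377 Y82.495
M4 S992
G1 X46.989 Y78.043 F578
G1 X38.438 Y83.948
G1 X39.277 Y94.305
G1 X48.665 Y98.757
G1 X57.216 Y92.852
G1 X56.377 Y82.495
M5
G00 X0.000 Y0.000

viewBox `0 0 75.979 112.896` with mm width/height → 1 unit = 1 mm. Flip: y_m = 112.896 − y_svg.

**Shape 1** — `<polygon>` rectangle, stroke `#ff8800` → cut (S992, F578). Machine vertices: (3.702,91.443) → (26.214,91.443) → (26.214,68.772) → (3.702,68.772) → (3.702,91.443). Closed: final G1 returns to the first vertex.

**Shape 2** — `<path>` cubic bezier, stroke `#ff8800` → cut (S992, F578). Control points (SVG): P0=(43.676,74.845), P1=(53.411,65.544), P2=(47.830,74.377), P3=(34.781,83.692); sampled at t=k/3. Machine vertices: (43.676,38.051) → (48.596,41.961) → (45.050,37.705) → (34.781,29.204). Open path.

**Shape 3** — `<rect>` rectangle, stroke `#ff8800` → cut (S992, F578). Machine vertices: (9.352,104.373) → (27.778,104.373) → (27.778,70.092) → (9.352,70.092) → (9.352,104.373). Closed: final G1 returns to the first vertex.

**Shape 4** — `<path>` rectangle, stroke `#ff8800` → cut (S992, F578). Machine vertices: (22.321,87.032) → (40.474,87.032) → (40.474,72.509) → (22.321,72.509) → (22.321,87.032). Closed: final G1 returns to the first vertex.

**Shape 5** — `<path>` regular polygon, stroke `#ff8800` → cut (S992, F578). Machine vertices: (56.377,82.495) → (46.989,78.043) → (38.438,83.948) → (39.277,94.305) → (48.665,98.757) → (57.216,92.852) → (56.377,82.495). Closed: final G1 returns to the first vertex.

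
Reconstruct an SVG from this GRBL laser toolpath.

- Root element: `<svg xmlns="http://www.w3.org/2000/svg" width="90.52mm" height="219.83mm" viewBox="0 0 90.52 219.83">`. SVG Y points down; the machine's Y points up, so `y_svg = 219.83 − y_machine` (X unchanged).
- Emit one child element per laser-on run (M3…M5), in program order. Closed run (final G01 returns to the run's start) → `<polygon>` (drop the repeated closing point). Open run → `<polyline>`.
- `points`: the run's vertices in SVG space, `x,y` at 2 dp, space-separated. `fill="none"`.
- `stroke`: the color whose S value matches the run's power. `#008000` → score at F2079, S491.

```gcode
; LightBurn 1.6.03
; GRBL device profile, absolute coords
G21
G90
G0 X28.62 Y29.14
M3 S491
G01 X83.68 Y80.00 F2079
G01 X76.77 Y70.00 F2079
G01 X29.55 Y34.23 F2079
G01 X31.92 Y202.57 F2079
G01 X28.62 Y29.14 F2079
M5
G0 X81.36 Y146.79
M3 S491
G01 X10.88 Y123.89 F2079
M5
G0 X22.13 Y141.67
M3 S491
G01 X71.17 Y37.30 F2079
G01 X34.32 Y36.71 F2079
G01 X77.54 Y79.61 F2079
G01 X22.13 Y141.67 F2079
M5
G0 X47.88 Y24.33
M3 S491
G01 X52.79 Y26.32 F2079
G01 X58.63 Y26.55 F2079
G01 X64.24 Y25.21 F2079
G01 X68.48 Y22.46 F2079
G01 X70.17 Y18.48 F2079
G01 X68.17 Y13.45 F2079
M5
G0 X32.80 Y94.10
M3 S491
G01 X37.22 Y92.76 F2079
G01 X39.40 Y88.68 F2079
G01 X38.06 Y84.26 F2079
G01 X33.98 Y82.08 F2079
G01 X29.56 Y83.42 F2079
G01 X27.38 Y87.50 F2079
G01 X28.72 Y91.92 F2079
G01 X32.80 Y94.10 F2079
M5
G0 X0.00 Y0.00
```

Each laser-on run becomes one SVG element. Flip Y back into SVG space with y_svg = 219.83 − y_machine. Every run uses S491, so all elements get stroke `#008000` (score).

Run 1: The run returns to its start, so emit a `<polygon>` with points (Y-flipped): 28.62,190.69 83.68,139.83 76.77,149.83 29.55,185.60 31.92,17.26.

Run 2: The run is open, so emit a `<polyline>` with points (Y-flipped): 81.36,73.04 10.88,95.94.

Run 3: The run returns to its start, so emit a `<polygon>` with points (Y-flipped): 22.13,78.16 71.17,182.53 34.32,183.12 77.54,140.22.

Run 4: The run is open, so emit a `<polyline>` with points (Y-flipped): 47.88,195.50 52.79,193.51 58.63,193.28 64.24,194.62 68.48,197.37 70.17,201.35 68.17,206.38.

Run 5: The run returns to its start, so emit a `<polygon>` with points (Y-flipped): 32.80,125.73 37.22,127.07 39.40,131.15 38.06,135.57 33.98,137.75 29.56,136.41 27.38,132.33 28.72,127.91.

<svg xmlns="http://www.w3.org/2000/svg" width="90.52mm" height="219.83mm" viewBox="0 0 90.52 219.83">
  <polygon points="28.62,190.69 83.68,139.83 76.77,149.83 29.55,185.60 31.92,17.26" fill="none" stroke="#008000"/>
  <polyline points="81.36,73.04 10.88,95.94" fill="none" stroke="#008000"/>
  <polygon points="22.13,78.16 71.17,182.53 34.32,183.12 77.54,140.22" fill="none" stroke="#008000"/>
  <polyline points="47.88,195.50 52.79,193.51 58.63,193.28 64.24,194.62 68.48,197.37 70.17,201.35 68.17,206.38" fill="none" stroke="#008000"/>
  <polygon points="32.80,125.73 37.22,127.07 39.40,131.15 38.06,135.57 33.98,137.75 29.56,136.41 27.38,132.33 28.72,127.91" fill="none" stroke="#008000"/>
</svg>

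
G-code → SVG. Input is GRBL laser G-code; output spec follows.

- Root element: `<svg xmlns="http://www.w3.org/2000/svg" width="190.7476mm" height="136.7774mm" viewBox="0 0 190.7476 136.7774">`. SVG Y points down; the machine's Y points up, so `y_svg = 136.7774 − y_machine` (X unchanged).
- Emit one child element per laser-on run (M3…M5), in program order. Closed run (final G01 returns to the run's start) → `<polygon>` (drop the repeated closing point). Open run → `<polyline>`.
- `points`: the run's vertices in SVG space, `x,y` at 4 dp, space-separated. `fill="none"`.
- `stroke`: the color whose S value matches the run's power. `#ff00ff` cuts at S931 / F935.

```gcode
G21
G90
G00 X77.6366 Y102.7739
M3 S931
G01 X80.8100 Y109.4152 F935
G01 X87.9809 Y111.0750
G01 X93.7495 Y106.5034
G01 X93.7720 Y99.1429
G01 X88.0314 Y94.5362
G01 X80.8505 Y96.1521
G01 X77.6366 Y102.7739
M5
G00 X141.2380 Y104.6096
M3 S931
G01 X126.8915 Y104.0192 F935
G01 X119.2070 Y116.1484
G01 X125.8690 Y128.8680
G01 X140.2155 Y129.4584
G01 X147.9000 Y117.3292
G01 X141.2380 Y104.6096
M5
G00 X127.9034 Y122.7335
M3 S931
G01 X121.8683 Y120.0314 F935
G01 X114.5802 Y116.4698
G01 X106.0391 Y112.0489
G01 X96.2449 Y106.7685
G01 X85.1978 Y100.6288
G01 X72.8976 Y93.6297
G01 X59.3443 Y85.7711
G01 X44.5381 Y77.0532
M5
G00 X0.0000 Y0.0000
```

<svg xmlns="http://www.w3.org/2000/svg" width="190.7476mm" height="136.7774mm" viewBox="0 0 190.7476 136.7774">
  <polygon points="77.6366,34.0035 80.8100,27.3622 87.9809,25.7024 93.7495,30.2740 93.7720,37.6345 88.0314,42.2412 80.8505,40.6253" fill="none" stroke="#ff00ff"/>
  <polygon points="141.2380,32.1678 126.8915,32.7582 119.2070,20.6290 125.8690,7.9094 140.2155,7.3190 147.9000,19.4482" fill="none" stroke="#ff00ff"/>
  <polyline points="127.9034,14.0439 121.8683,16.7460 114.5802,20.3076 106.0391,24.7285 96.2449,30.0089 85.1978,36.1486 72.8976,43.1477 59.3443,51.0063 44.5381,59.7242" fill="none" stroke="#ff00ff"/>
</svg>

Each laser-on run becomes one SVG element. Flip Y back into SVG space with y_svg = 136.7774 − y_machine. Every run uses S931, so all elements get stroke `#ff00ff` (cut).

Run 1: The run returns to its start, so emit a `<polygon>` with points (Y-flipped): 77.6366,34.0035 80.8100,27.3622 87.9809,25.7024 93.7495,30.2740 93.7720,37.6345 88.0314,42.2412 80.8505,40.6253.

Run 2: The run returns to its start, so emit a `<polygon>` with points (Y-flipped): 141.2380,32.1678 126.8915,32.7582 119.2070,20.6290 125.8690,7.9094 140.2155,7.3190 147.9000,19.4482.

Run 3: The run is open, so emit a `<polyline>` with points (Y-flipped): 127.9034,14.0439 121.8683,16.7460 114.5802,20.3076 106.0391,24.7285 96.2449,30.0089 85.1978,36.1486 72.8976,43.1477 59.3443,51.0063 44.5381,59.7242.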